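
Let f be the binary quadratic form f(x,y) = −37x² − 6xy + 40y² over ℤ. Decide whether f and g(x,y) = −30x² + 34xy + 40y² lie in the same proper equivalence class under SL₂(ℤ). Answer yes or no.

D₁ = 5956, D₂ = 5956
river cycle of f (length 26): (40, 6, -37), (-37, 68, 9), (9, 76, -5), (-5, 74, 24), (24, 70, -11), (-11, 62, 48), (48, 34, -25), (-25, 66, 16), (16, 62, -33), (-33, 70, 8), … (16 more)
river cycle of g (length 46): (40, 46, -24), (-24, 50, 36), (36, 22, -38), (-38, 54, 20), (20, 66, -20), (-20, 54, 38), (38, 22, -36), (-36, 50, 24), (24, 46, -40), (-40, 34, 30), … (36 more)
cycles differ ⇒ inequivalent

no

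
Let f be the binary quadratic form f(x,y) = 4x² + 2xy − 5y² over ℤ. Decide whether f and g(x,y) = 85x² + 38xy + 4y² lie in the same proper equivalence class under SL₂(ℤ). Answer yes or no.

D₁ = 84, D₂ = 84
river cycle of f (length 6): (-5, 8, 1), (1, 8, -5), (-5, 2, 4), (4, 6, -3), (-3, 6, 4), (4, 2, -5)
river cycle of g (length 6): (4, 2, -5), (-5, 8, 1), (1, 8, -5), (-5, 2, 4), (4, 6, -3), (-3, 6, 4)
cycles coincide ⇒ equivalent

yes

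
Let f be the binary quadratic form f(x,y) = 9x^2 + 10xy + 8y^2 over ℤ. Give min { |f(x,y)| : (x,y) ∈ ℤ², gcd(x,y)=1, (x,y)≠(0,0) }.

translate: b→-8 (≡10 mod 18), so (9,10,8)→(9,-8,7)
flip: (9,-8,7)→(7,8,9)
translate: b→-6 (≡8 mod 14), so (7,8,9)→(7,-6,8)
reduced (well bottom): (7,-6,8) with a≤c, −a<b≤a
well minimum = a = 7

7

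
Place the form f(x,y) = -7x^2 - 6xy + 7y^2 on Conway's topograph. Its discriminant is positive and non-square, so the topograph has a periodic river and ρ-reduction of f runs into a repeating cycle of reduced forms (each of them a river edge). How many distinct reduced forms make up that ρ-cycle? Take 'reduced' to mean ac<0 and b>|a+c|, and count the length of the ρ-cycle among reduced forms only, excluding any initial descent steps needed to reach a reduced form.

D = 232, ⌊√D⌋ = 15
descent: ρ → (7,6,-7)  [lands on river]
river: ρ → (-7,8,6)
river: ρ → (6,4,-9)
river: ρ → (-9,14,1)
river: ρ → (1,14,-9)
river: ρ → (-9,4,6)
river: ρ → (6,8,-7)
river: ρ → (-7,6,7)
river: ρ → (7,8,-6)
river: ρ → (-6,4,9)
river: ρ → (9,14,-1)
river: ρ → (-1,14,9)
river: ρ → (9,4,-6)
river: ρ → (-6,8,7)
ρ-cycle length = 14 (tail of 1 descent step not counted)

14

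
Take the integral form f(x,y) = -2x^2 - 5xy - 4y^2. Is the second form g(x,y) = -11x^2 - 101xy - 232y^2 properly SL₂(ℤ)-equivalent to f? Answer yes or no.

D₁ = -7, D₂ = -7
f is negative-definite; reduce −f:
−f: translate: b→1 (≡5 mod 4), so (2,5,4)→(2,1,1)
−f: flip: (2,1,1)→(1,-1,2)
−f: translate: b→1 (≡-1 mod 2), so (1,-1,2)→(1,1,2)
−f: reduced (well bottom): (1,1,2) with a≤c, −a<b≤a
flip sign back: reduced form of f is (-1,-1,-2)
g is negative-definite; reduce −g:
−g: translate: b→-9 (≡101 mod 22), so (11,101,232)→(11,-9,2)
−g: flip: (11,-9,2)→(2,9,11)
−g: translate: b→1 (≡9 mod 4), so (2,9,11)→(2,1,1)
−g: flip: (2,1,1)→(1,-1,2)
−g: translate: b→1 (≡-1 mod 2), so (1,-1,2)→(1,1,2)
−g: reduced (well bottom): (1,1,2) with a≤c, −a<b≤a
flip sign back: reduced form of g is (-1,-1,-2)
reduced forms (-1, -1, -2) vs (-1, -1, -2) ⇒ equivalent

yes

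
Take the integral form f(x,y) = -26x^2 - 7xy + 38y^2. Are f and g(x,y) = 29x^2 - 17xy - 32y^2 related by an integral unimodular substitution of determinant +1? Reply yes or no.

D₁ = 4001, D₂ = 4001
river cycle of f (length 42): (-26, 45, 19), (19, 31, -40), (-40, 49, 10), (10, 51, -35), (-35, 19, 26), (26, 33, -28), (-28, 23, 31), (31, 39, -20), (-20, 41, 29), (29, 17, -32), … (32 more)
river cycle of g (length 42): (-32, 17, 29), (29, 41, -20), (-20, 39, 31), (31, 23, -28), (-28, 33, 26), (26, 19, -35), (-35, 51, 10), (10, 49, -40), (-40, 31, 19), (19, 45, -26), … (32 more)
cycles differ ⇒ inequivalent

no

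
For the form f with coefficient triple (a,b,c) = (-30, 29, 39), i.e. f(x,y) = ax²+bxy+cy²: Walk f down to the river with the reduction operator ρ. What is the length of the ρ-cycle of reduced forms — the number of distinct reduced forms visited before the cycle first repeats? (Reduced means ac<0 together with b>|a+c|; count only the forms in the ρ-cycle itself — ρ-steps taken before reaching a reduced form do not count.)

D = 5521, ⌊√D⌋ = 74
river: ρ → (39,49,-20)
river: ρ → (-20,71,6)
river: ρ → (6,73,-8)
river: ρ → (-8,71,15)
river: ρ → (15,49,-52)
river: ρ → (-52,55,12)
river: ρ → (12,65,-27)
river: ρ → (-27,43,34)
river: ρ → (34,25,-36)
river: ρ → (-36,47,23)
river: ρ → (23,45,-38)
river: ρ → (-38,31,30)
river: ρ → (30,29,-39)
river: ρ → (-39,49,20)
river: ρ → (20,71,-6)
river: ρ → (-6,73,8)
river: ρ → (8,71,-15)
river: ρ → (-15,49,52)
river: ρ → (52,55,-12)
river: ρ → (-12,65,27)
river: ρ → (27,43,-34)
river: ρ → (-34,25,36)
river: ρ → (36,47,-23)
river: ρ → (-23,45,38)
river: ρ → (38,31,-30)
river: ρ → (-30,29,39)
ρ-cycle length = 26 (tail of 0 descent steps not counted)

26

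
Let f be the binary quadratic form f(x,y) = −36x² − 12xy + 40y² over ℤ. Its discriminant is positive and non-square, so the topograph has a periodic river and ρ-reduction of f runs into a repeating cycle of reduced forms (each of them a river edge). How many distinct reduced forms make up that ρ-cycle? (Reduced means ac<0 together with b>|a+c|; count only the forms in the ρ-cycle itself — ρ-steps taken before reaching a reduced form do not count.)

D = 5904, ⌊√D⌋ = 76
descent: ρ → (40,12,-36)  [lands on river]
river: ρ → (-36,60,16)
river: ρ → (16,68,-20)
river: ρ → (-20,52,40)
river: ρ → (40,28,-32)
river: ρ → (-32,36,36)
river: ρ → (36,36,-32)
river: ρ → (-32,28,40)
river: ρ → (40,52,-20)
river: ρ → (-20,68,16)
river: ρ → (16,60,-36)
river: ρ → (-36,12,40)
river: ρ → (40,68,-8)
river: ρ → (-8,76,4)
river: ρ → (4,76,-8)
river: ρ → (-8,68,40)
ρ-cycle length = 16 (tail of 1 descent step not counted)

16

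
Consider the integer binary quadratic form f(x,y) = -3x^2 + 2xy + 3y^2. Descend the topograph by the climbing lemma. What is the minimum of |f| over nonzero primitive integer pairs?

river: ρ → (3,4,-2)
river: ρ → (-2,4,3)
river: ρ → (3,2,-3)
river: ρ → (-3,4,2)
river: ρ → (2,4,-3)
river: ρ → (-3,2,3)
closes: descent 0, river 6
min |a| on river = 2

2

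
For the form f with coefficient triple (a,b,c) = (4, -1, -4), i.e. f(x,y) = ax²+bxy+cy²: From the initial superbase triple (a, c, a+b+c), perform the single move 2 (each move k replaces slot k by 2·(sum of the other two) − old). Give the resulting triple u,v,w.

start (4,-4,-1) = (f(1,0),f(0,1),f(1,1))
replace slot 2: 2·(4+(-1)) − (-4) = 10 → (4,10,-1)

4,10,-1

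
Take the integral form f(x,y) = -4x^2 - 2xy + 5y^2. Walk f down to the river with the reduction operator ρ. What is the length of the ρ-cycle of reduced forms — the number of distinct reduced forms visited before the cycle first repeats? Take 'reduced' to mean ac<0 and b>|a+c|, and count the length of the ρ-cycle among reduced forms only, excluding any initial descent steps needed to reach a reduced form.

D = 84, ⌊√D⌋ = 9
descent: ρ → (5,2,-4)  [lands on river]
river: ρ → (-4,6,3)
river: ρ → (3,6,-4)
river: ρ → (-4,2,5)
river: ρ → (5,8,-1)
river: ρ → (-1,8,5)
ρ-cycle length = 6 (tail of 1 descent step not counted)

6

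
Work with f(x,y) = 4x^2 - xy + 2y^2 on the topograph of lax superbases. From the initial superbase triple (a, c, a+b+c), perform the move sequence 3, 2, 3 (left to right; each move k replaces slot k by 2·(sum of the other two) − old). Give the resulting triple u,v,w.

start (4,2,5) = (f(1,0),f(0,1),f(1,1))
replace slot 3: 2·(4+2) − 5 = 7 → (4,2,7)
replace slot 2: 2·(4+7) − 2 = 20 → (4,20,7)
replace slot 3: 2·(4+20) − 7 = 41 → (4,20,41)

4,20,41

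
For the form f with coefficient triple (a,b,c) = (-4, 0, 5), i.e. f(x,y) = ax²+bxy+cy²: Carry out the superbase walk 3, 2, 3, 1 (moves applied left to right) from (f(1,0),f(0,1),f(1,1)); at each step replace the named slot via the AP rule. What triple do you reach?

start (-4,5,1) = (f(1,0),f(0,1),f(1,1))
replace slot 3: 2·((-4)+5) − 1 = 1 → (-4,5,1)
replace slot 2: 2·((-4)+1) − 5 = -11 → (-4,-11,1)
replace slot 3: 2·((-4)+(-11)) − 1 = -31 → (-4,-11,-31)
replace slot 1: 2·((-11)+(-31)) − (-4) = -80 → (-80,-11,-31)

-80,-11,-31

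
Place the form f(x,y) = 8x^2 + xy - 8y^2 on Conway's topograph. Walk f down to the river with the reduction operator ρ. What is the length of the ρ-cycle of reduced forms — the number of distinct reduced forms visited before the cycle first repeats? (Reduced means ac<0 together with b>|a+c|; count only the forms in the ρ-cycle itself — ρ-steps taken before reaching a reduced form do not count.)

D = 257, ⌊√D⌋ = 16
river: ρ → (-8,15,1)
river: ρ → (1,15,-8)
river: ρ → (-8,1,8)
river: ρ → (8,15,-1)
river: ρ → (-1,15,8)
river: ρ → (8,1,-8)
ρ-cycle length = 6 (tail of 0 descent steps not counted)

6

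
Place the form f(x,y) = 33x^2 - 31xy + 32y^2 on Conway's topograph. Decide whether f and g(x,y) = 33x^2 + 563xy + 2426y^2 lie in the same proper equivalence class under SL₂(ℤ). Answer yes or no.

D₁ = -3263, D₂ = -3263
f: flip: (33,-31,32)→(32,31,33)
f: reduced (well bottom): (32,31,33) with a≤c, −a<b≤a
g: translate: b→-31 (≡563 mod 66), so (33,563,2426)→(33,-31,32)
g: flip: (33,-31,32)→(32,31,33)
g: reduced (well bottom): (32,31,33) with a≤c, −a<b≤a
reduced forms (32, 31, 33) vs (32, 31, 33) ⇒ equivalent

yes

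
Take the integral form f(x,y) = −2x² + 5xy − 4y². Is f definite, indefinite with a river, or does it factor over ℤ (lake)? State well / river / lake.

D = b²−4ac = 5² − 4·(-2)·(-4) = -7
D < 0 ⇒ definite ⇒ every region one sign ⇒ single well

well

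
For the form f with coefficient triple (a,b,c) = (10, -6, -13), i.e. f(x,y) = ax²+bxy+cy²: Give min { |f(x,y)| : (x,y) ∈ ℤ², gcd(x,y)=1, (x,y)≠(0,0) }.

descent: ρ → (-13,6,10)  [lands on river]
river: ρ → (10,14,-9)
river: ρ → (-9,22,2)
river: ρ → (2,22,-9)
river: ρ → (-9,14,10)
river: ρ → (10,6,-13)
river: ρ → (-13,20,3)
river: ρ → (3,22,-6)
river: ρ → (-6,14,15)
river: ρ → (15,16,-5)
river: ρ → (-5,14,18)
river: ρ → (18,22,-1)
river: ρ → (-1,22,18)
river: ρ → (18,14,-5)
river: ρ → (-5,16,15)
river: ρ → (15,14,-6)
river: ρ → (-6,22,3)
river: ρ → (3,20,-13)
closes: descent 1, river 18
min |a| on river = 1

1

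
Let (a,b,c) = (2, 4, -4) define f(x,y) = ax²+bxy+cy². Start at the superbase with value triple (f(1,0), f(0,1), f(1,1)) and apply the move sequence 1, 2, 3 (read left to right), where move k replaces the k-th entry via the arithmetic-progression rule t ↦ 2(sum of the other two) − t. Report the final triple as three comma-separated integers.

start (2,-4,2) = (f(1,0),f(0,1),f(1,1))
replace slot 1: 2·((-4)+2) − 2 = -6 → (-6,-4,2)
replace slot 2: 2·((-6)+2) − (-4) = -4 → (-6,-4,2)
replace slot 3: 2·((-6)+(-4)) − 2 = -22 → (-6,-4,-22)

-6,-4,-22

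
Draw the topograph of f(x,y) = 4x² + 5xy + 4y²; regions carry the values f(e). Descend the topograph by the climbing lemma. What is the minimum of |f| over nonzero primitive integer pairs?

translate: b→-3 (≡5 mod 8), so (4,5,4)→(4,-3,3)
flip: (4,-3,3)→(3,3,4)
reduced (well bottom): (3,3,4) with a≤c, −a<b≤a
well minimum = a = 3

3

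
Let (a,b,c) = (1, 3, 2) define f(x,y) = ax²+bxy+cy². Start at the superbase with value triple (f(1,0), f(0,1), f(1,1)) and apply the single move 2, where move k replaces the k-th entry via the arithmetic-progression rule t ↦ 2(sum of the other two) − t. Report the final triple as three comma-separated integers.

start (1,2,6) = (f(1,0),f(0,1),f(1,1))
replace slot 2: 2·(1+6) − 2 = 12 → (1,12,6)

1,12,6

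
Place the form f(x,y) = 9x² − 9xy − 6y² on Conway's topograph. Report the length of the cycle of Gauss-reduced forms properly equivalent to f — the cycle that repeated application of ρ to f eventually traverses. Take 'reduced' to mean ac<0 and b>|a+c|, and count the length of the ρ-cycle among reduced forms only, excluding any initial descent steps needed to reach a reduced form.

D = 297, ⌊√D⌋ = 17
descent: ρ → (-6,9,9)  [lands on river]
river: ρ → (9,9,-6)
river: ρ → (-6,15,3)
river: ρ → (3,15,-6)
ρ-cycle length = 4 (tail of 1 descent step not counted)

4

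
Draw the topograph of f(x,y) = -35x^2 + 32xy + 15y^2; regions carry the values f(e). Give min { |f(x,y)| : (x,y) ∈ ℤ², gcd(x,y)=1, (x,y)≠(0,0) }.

river: ρ → (15,28,-39)
river: ρ → (-39,50,4)
river: ρ → (4,54,-13)
river: ρ → (-13,50,12)
river: ρ → (12,46,-21)
river: ρ → (-21,38,20)
river: ρ → (20,42,-17)
river: ρ → (-17,26,36)
river: ρ → (36,46,-7)
river: ρ → (-7,52,15)
river: ρ → (15,38,-28)
river: ρ → (-28,18,25)
river: ρ → (25,32,-21)
river: ρ → (-21,52,5)
river: ρ → (5,48,-41)
river: ρ → (-41,34,12)
river: ρ → (12,38,-35)
river: ρ → (-35,32,15)
closes: descent 0, river 18
min |a| on river = 4

4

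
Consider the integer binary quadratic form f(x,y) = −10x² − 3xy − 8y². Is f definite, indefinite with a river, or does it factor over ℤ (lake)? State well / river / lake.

D = b²−4ac = (-3)² − 4·(-10)·(-8) = -311
D < 0 ⇒ definite ⇒ every region one sign ⇒ single well

well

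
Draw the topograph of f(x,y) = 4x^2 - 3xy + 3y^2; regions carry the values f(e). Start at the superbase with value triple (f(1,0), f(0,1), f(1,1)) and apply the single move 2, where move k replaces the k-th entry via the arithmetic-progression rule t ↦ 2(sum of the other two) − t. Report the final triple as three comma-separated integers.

start (4,3,4) = (f(1,0),f(0,1),f(1,1))
replace slot 2: 2·(4+4) − 3 = 13 → (4,13,4)

4,13,4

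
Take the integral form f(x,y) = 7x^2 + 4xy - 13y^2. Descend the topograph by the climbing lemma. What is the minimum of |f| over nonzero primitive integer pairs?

descent: ρ → (-13,-4,7)
descent: ρ → (7,18,-2)  [lands on river]
river: ρ → (-2,18,7)
river: ρ → (7,10,-10)
river: ρ → (-10,10,7)
closes: descent 2, river 4
min |a| on river = 2

2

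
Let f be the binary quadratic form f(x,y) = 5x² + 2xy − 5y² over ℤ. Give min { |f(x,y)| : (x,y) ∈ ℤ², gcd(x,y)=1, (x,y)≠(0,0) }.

river: ρ → (-5,8,2)
river: ρ → (2,8,-5)
river: ρ → (-5,2,5)
river: ρ → (5,8,-2)
river: ρ → (-2,8,5)
river: ρ → (5,2,-5)
closes: descent 0, river 6
min |a| on river = 2

2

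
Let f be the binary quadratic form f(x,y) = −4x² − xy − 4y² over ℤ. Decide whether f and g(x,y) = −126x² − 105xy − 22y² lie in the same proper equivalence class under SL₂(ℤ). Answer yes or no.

D₁ = -63, D₂ = -63
f is negative-definite; reduce −f:
−f: reduced (well bottom): (4,1,4) with a≤c, −a<b≤a
flip sign back: reduced form of f is (-4,-1,-4)
g is negative-definite; reduce −g:
−g: flip: (126,105,22)→(22,-105,126)
−g: translate: b→-17 (≡-105 mod 44), so (22,-105,126)→(22,-17,4)
−g: flip: (22,-17,4)→(4,17,22)
−g: translate: b→1 (≡17 mod 8), so (4,17,22)→(4,1,4)
−g: reduced (well bottom): (4,1,4) with a≤c, −a<b≤a
flip sign back: reduced form of g is (-4,-1,-4)
reduced forms (-4, -1, -4) vs (-4, -1, -4) ⇒ equivalent

yes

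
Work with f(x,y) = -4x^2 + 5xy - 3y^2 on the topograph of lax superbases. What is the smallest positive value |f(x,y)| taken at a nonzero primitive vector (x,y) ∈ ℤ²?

translate: b→3 (≡-5 mod 8), so (4,-5,3)→(4,3,2)
flip: (4,3,2)→(2,-3,4)
translate: b→1 (≡-3 mod 4), so (2,-3,4)→(2,1,3)
reduced (well bottom): (2,1,3) with a≤c, −a<b≤a
well minimum |f| = |-2| = 2 (negative-definite)

2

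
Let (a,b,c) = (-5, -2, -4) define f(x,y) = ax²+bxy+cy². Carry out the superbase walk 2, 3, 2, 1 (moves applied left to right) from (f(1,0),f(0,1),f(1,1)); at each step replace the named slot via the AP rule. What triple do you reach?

start (-5,-4,-11) = (f(1,0),f(0,1),f(1,1))
replace slot 2: 2·((-5)+(-11)) − (-4) = -28 → (-5,-28,-11)
replace slot 3: 2·((-5)+(-28)) − (-11) = -55 → (-5,-28,-55)
replace slot 2: 2·((-5)+(-55)) − (-28) = -92 → (-5,-92,-55)
replace slot 1: 2·((-92)+(-55)) − (-5) = -289 → (-289,-92,-55)

-289,-92,-55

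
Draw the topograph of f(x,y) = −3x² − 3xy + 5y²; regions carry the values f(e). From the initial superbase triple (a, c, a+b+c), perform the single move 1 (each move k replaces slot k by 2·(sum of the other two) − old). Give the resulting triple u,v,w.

start (-3,5,-1) = (f(1,0),f(0,1),f(1,1))
replace slot 1: 2·(5+(-1)) − (-3) = 11 → (11,5,-1)

11,5,-1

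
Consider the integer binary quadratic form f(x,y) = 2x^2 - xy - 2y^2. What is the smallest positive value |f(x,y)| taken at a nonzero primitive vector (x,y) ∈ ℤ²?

descent: ρ → (-2,1,2)  [lands on river]
river: ρ → (2,3,-1)
river: ρ → (-1,3,2)
river: ρ → (2,1,-2)
river: ρ → (-2,3,1)
river: ρ → (1,3,-2)
closes: descent 1, river 6
min |a| on river = 1

1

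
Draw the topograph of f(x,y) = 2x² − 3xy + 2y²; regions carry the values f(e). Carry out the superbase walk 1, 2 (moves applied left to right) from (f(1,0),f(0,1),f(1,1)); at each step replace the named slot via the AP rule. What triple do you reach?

start (2,2,1) = (f(1,0),f(0,1),f(1,1))
replace slot 1: 2·(2+1) − 2 = 4 → (4,2,1)
replace slot 2: 2·(4+1) − 2 = 8 → (4,8,1)

4,8,1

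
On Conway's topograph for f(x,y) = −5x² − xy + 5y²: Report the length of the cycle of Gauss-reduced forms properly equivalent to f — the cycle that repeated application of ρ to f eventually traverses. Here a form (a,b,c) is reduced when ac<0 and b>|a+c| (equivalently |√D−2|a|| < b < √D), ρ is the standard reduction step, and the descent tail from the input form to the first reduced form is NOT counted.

D = 101, ⌊√D⌋ = 10
descent: ρ → (5,1,-5)  [lands on river]
river: ρ → (-5,9,1)
river: ρ → (1,9,-5)
river: ρ → (-5,1,5)
river: ρ → (5,9,-1)
river: ρ → (-1,9,5)
ρ-cycle length = 6 (tail of 1 descent step not counted)

6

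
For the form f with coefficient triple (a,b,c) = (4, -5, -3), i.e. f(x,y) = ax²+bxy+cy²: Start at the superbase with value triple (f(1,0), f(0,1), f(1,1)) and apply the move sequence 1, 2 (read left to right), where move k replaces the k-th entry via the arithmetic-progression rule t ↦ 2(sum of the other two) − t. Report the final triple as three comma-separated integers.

start (4,-3,-4) = (f(1,0),f(0,1),f(1,1))
replace slot 1: 2·((-3)+(-4)) − 4 = -18 → (-18,-3,-4)
replace slot 2: 2·((-18)+(-4)) − (-3) = -41 → (-18,-41,-4)

-18,-41,-4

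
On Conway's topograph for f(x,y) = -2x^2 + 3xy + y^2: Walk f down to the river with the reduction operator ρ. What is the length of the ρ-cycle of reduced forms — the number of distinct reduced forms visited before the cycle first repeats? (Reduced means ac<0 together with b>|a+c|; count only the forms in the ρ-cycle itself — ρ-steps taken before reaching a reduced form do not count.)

D = 17, ⌊√D⌋ = 4
river: ρ → (1,3,-2)
river: ρ → (-2,1,2)
river: ρ → (2,3,-1)
river: ρ → (-1,3,2)
river: ρ → (2,1,-2)
river: ρ → (-2,3,1)
ρ-cycle length = 6 (tail of 0 descent steps not counted)

6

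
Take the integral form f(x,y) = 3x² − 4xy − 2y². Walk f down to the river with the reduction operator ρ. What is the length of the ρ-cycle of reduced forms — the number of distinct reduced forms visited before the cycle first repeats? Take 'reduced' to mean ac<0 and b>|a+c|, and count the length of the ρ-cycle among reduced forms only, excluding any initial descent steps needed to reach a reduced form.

D = 40, ⌊√D⌋ = 6
descent: ρ → (-2,4,3)  [lands on river]
river: ρ → (3,2,-3)
river: ρ → (-3,4,2)
river: ρ → (2,4,-3)
river: ρ → (-3,2,3)
river: ρ → (3,4,-2)
ρ-cycle length = 6 (tail of 1 descent step not counted)

6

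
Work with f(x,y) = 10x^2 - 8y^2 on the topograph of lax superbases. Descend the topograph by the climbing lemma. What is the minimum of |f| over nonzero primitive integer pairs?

descent: ρ → (-8,16,2)  [lands on river]
river: ρ → (2,16,-8)
closes: descent 1, river 2
min |a| on river = 2

2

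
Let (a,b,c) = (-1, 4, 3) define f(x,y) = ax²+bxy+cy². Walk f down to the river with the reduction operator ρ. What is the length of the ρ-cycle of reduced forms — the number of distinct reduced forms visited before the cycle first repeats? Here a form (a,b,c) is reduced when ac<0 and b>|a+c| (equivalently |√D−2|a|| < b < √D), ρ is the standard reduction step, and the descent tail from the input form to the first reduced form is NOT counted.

D = 28, ⌊√D⌋ = 5
river: ρ → (3,2,-2)
river: ρ → (-2,2,3)
river: ρ → (3,4,-1)
river: ρ → (-1,4,3)
ρ-cycle length = 4 (tail of 0 descent steps not counted)

4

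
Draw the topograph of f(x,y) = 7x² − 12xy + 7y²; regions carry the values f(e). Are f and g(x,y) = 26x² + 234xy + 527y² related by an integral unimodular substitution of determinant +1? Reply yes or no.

D₁ = -52, D₂ = -52
f: translate: b→2 (≡-12 mod 14), so (7,-12,7)→(7,2,2)
f: flip: (7,2,2)→(2,-2,7)
f: translate: b→2 (≡-2 mod 4), so (2,-2,7)→(2,2,7)
f: reduced (well bottom): (2,2,7) with a≤c, −a<b≤a
g: translate: b→26 (≡234 mod 52), so (26,234,527)→(26,26,7)
g: flip: (26,26,7)→(7,-26,26)
g: translate: b→2 (≡-26 mod 14), so (7,-26,26)→(7,2,2)
g: flip: (7,2,2)→(2,-2,7)
g: translate: b→2 (≡-2 mod 4), so (2,-2,7)→(2,2,7)
g: reduced (well bottom): (2,2,7) with a≤c, −a<b≤a
reduced forms (2, 2, 7) vs (2, 2, 7) ⇒ equivalent

yes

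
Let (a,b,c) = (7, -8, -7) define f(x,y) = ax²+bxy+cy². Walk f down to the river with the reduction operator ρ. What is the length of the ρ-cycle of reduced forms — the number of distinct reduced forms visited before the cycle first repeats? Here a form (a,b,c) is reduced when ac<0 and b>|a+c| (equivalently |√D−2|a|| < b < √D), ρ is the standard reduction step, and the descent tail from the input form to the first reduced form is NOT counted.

D = 260, ⌊√D⌋ = 16
descent: ρ → (-7,8,7)  [lands on river]
river: ρ → (7,6,-8)
river: ρ → (-8,10,5)
river: ρ → (5,10,-8)
river: ρ → (-8,6,7)
river: ρ → (7,8,-7)
river: ρ → (-7,6,8)
river: ρ → (8,10,-5)
river: ρ → (-5,10,8)
river: ρ → (8,6,-7)
ρ-cycle length = 10 (tail of 1 descent step not counted)

10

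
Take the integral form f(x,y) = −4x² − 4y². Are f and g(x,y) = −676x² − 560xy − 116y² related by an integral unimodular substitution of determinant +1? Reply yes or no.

D₁ = -64, D₂ = -64
f is negative-definite; reduce −f:
−f: reduced (well bottom): (4,0,4) with a≤c, −a<b≤a
flip sign back: reduced form of f is (-4,0,-4)
g is negative-definite; reduce −g:
−g: flip: (676,560,116)→(116,-560,676)
−g: translate: b→-96 (≡-560 mod 232), so (116,-560,676)→(116,-96,20)
−g: flip: (116,-96,20)→(20,96,116)
−g: translate: b→16 (≡96 mod 40), so (20,96,116)→(20,16,4)
−g: flip: (20,16,4)→(4,-16,20)
−g: translate: b→0 (≡-16 mod 8), so (4,-16,20)→(4,0,4)
−g: reduced (well bottom): (4,0,4) with a≤c, −a<b≤a
flip sign back: reduced form of g is (-4,0,-4)
reduced forms (-4, 0, -4) vs (-4, 0, -4) ⇒ equivalent

yes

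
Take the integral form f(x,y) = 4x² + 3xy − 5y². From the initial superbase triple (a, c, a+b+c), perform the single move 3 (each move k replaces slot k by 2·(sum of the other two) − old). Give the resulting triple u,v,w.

start (4,-5,2) = (f(1,0),f(0,1),f(1,1))
replace slot 3: 2·(4+(-5)) − 2 = -4 → (4,-5,-4)

4,-5,-4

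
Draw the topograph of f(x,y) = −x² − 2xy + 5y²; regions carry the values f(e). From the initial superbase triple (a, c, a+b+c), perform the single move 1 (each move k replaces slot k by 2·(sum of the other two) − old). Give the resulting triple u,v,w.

start (-1,5,2) = (f(1,0),f(0,1),f(1,1))
replace slot 1: 2·(5+2) − (-1) = 15 → (15,5,2)

15,5,2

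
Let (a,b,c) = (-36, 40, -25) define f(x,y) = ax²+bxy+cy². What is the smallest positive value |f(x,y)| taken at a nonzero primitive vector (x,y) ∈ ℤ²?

translate: b→32 (≡-40 mod 72), so (36,-40,25)→(36,32,21)
flip: (36,32,21)→(21,-32,36)
translate: b→10 (≡-32 mod 42), so (21,-32,36)→(21,10,25)
reduced (well bottom): (21,10,25) with a≤c, −a<b≤a
well minimum |f| = |-21| = 21 (negative-definite)

21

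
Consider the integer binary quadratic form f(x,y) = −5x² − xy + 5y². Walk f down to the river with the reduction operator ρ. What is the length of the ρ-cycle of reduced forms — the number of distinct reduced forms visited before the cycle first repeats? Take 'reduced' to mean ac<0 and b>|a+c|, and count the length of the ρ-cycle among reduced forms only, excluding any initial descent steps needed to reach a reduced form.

D = 101, ⌊√D⌋ = 10
descent: ρ → (5,1,-5)  [lands on river]
river: ρ → (-5,9,1)
river: ρ → (1,9,-5)
river: ρ → (-5,1,5)
river: ρ → (5,9,-1)
river: ρ → (-1,9,5)
ρ-cycle length = 6 (tail of 1 descent step not counted)

6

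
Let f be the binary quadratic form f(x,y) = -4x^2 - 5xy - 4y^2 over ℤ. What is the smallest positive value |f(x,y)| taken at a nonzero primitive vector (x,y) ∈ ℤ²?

translate: b→-3 (≡5 mod 8), so (4,5,4)→(4,-3,3)
flip: (4,-3,3)→(3,3,4)
reduced (well bottom): (3,3,4) with a≤c, −a<b≤a
well minimum |f| = |-3| = 3 (negative-definite)

3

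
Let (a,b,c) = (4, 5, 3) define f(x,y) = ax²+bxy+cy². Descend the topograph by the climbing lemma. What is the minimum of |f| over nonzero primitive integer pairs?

translate: b→-3 (≡5 mod 8), so (4,5,3)→(4,-3,2)
flip: (4,-3,2)→(2,3,4)
translate: b→-1 (≡3 mod 4), so (2,3,4)→(2,-1,3)
reduced (well bottom): (2,-1,3) with a≤c, −a<b≤a
well minimum = a = 2

2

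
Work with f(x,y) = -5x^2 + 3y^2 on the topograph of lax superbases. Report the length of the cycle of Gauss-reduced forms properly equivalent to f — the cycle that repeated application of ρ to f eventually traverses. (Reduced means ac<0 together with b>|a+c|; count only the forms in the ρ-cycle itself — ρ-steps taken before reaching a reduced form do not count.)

D = 60, ⌊√D⌋ = 7
descent: ρ → (3,6,-2)  [lands on river]
river: ρ → (-2,6,3)
ρ-cycle length = 2 (tail of 1 descent step not counted)

2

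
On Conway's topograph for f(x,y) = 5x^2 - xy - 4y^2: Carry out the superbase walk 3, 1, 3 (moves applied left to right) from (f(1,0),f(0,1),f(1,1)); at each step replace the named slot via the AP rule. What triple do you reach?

start (5,-4,0) = (f(1,0),f(0,1),f(1,1))
replace slot 3: 2·(5+(-4)) − 0 = 2 → (5,-4,2)
replace slot 1: 2·((-4)+2) − 5 = -9 → (-9,-4,2)
replace slot 3: 2·((-9)+(-4)) − 2 = -28 → (-9,-4,-28)

-9,-4,-28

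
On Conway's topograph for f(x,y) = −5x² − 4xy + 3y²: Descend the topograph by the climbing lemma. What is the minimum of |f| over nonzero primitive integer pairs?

descent: ρ → (3,4,-5)  [lands on river]
river: ρ → (-5,6,2)
river: ρ → (2,6,-5)
river: ρ → (-5,4,3)
river: ρ → (3,8,-1)
river: ρ → (-1,8,3)
closes: descent 1, river 6
min |a| on river = 1

1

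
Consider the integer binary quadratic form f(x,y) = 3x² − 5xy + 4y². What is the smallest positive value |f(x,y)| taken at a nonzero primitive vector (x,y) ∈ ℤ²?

translate: b→1 (≡-5 mod 6), so (3,-5,4)→(3,1,2)
flip: (3,1,2)→(2,-1,3)
reduced (well bottom): (2,-1,3) with a≤c, −a<b≤a
well minimum = a = 2

2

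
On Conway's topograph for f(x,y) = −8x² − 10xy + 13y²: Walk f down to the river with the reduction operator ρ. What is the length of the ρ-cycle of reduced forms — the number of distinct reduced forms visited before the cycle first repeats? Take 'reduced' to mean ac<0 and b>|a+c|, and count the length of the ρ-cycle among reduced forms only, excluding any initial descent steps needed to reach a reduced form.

D = 516, ⌊√D⌋ = 22
descent: ρ → (13,10,-8)  [lands on river]
river: ρ → (-8,22,1)
river: ρ → (1,22,-8)
river: ρ → (-8,10,13)
river: ρ → (13,16,-5)
river: ρ → (-5,14,16)
river: ρ → (16,18,-3)
river: ρ → (-3,18,16)
river: ρ → (16,14,-5)
river: ρ → (-5,16,13)
ρ-cycle length = 10 (tail of 1 descent step not counted)

10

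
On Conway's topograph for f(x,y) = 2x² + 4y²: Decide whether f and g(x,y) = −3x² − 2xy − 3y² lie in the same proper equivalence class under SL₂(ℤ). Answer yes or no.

D₁ = -32, D₂ = -32
f: reduced (well bottom): (2,0,4) with a≤c, −a<b≤a
g is negative-definite; reduce −g:
−g: reduced (well bottom): (3,2,3) with a≤c, −a<b≤a
flip sign back: reduced form of g is (-3,-2,-3)
reduced forms (2, 0, 4) vs (-3, -2, -3) ⇒ inequivalent

no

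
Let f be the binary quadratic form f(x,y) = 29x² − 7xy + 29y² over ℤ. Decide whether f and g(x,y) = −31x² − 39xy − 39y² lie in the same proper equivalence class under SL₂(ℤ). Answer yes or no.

D₁ = -3315, D₂ = -3315
f: flip: (29,-7,29)→(29,7,29)
f: reduced (well bottom): (29,7,29) with a≤c, −a<b≤a
g is negative-definite; reduce −g:
−g: translate: b→-23 (≡39 mod 62), so (31,39,39)→(31,-23,31)
−g: flip: (31,-23,31)→(31,23,31)
−g: reduced (well bottom): (31,23,31) with a≤c, −a<b≤a
flip sign back: reduced form of g is (-31,-23,-31)
reduced forms (29, 7, 29) vs (-31, -23, -31) ⇒ inequivalent

no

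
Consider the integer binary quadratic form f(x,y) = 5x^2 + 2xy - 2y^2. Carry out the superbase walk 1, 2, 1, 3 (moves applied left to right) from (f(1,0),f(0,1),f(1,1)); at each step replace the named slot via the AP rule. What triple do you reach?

start (5,-2,5) = (f(1,0),f(0,1),f(1,1))
replace slot 1: 2·((-2)+5) − 5 = 1 → (1,-2,5)
replace slot 2: 2·(1+5) − (-2) = 14 → (1,14,5)
replace slot 1: 2·(14+5) − 1 = 37 → (37,14,5)
replace slot 3: 2·(37+14) − 5 = 97 → (37,14,97)

37,14,97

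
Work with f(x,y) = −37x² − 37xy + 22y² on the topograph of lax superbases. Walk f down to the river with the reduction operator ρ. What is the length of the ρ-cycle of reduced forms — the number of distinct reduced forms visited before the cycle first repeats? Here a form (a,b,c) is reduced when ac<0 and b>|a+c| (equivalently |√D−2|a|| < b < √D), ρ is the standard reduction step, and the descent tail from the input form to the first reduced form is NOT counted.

D = 4625, ⌊√D⌋ = 68
descent: ρ → (22,37,-37)  [lands on river]
river: ρ → (-37,37,22)
river: ρ → (22,51,-23)
river: ρ → (-23,41,32)
river: ρ → (32,23,-32)
river: ρ → (-32,41,23)
river: ρ → (23,51,-22)
river: ρ → (-22,37,37)
river: ρ → (37,37,-22)
river: ρ → (-22,51,23)
river: ρ → (23,41,-32)
river: ρ → (-32,23,32)
river: ρ → (32,41,-23)
river: ρ → (-23,51,22)
ρ-cycle length = 14 (tail of 1 descent step not counted)

14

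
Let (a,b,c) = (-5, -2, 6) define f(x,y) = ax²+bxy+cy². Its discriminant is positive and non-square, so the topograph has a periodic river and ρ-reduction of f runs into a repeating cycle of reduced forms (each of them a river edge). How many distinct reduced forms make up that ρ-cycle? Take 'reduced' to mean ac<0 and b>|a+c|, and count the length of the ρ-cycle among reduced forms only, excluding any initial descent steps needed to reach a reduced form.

D = 124, ⌊√D⌋ = 11
descent: ρ → (6,2,-5)  [lands on river]
river: ρ → (-5,8,3)
river: ρ → (3,10,-2)
river: ρ → (-2,10,3)
river: ρ → (3,8,-5)
river: ρ → (-5,2,6)
river: ρ → (6,10,-1)
river: ρ → (-1,10,6)
ρ-cycle length = 8 (tail of 1 descent step not counted)

8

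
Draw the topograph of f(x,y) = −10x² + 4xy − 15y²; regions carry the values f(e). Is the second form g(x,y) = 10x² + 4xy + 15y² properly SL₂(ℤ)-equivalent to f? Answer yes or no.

D₁ = -584, D₂ = -584
f is negative-definite; reduce −f:
−f: reduced (well bottom): (10,-4,15) with a≤c, −a<b≤a
flip sign back: reduced form of f is (-10,4,-15)
g: reduced (well bottom): (10,4,15) with a≤c, −a<b≤a
reduced forms (-10, 4, -15) vs (10, 4, 15) ⇒ inequivalent

no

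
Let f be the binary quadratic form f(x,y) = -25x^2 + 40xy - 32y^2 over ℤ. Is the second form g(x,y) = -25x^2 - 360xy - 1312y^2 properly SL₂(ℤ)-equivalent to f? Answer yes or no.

D₁ = -1600, D₂ = -1600
f is negative-definite; reduce −f:
−f: translate: b→10 (≡-40 mod 50), so (25,-40,32)→(25,10,17)
−f: flip: (25,10,17)→(17,-10,25)
−f: reduced (well bottom): (17,-10,25) with a≤c, −a<b≤a
flip sign back: reduced form of f is (-17,10,-25)
g is negative-definite; reduce −g:
−g: translate: b→10 (≡360 mod 50), so (25,360,1312)→(25,10,17)
−g: flip: (25,10,17)→(17,-10,25)
−g: reduced (well bottom): (17,-10,25) with a≤c, −a<b≤a
flip sign back: reduced form of g is (-17,10,-25)
reduced forms (-17, 10, -25) vs (-17, 10, -25) ⇒ equivalent

yes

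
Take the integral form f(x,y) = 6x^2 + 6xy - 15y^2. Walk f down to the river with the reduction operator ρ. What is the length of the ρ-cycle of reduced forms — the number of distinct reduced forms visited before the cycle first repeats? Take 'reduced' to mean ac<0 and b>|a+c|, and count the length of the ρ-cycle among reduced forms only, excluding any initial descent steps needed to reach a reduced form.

D = 396, ⌊√D⌋ = 19
descent: ρ → (-15,-6,6)
descent: ρ → (6,18,-3)  [lands on river]
river: ρ → (-3,18,6)
ρ-cycle length = 2 (tail of 2 descent steps not counted)

2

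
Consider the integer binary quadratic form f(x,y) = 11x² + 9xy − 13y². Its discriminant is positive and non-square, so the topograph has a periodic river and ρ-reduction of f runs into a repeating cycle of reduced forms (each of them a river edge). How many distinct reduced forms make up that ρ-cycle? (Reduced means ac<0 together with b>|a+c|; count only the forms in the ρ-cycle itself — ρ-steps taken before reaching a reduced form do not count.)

D = 653, ⌊√D⌋ = 25
river: ρ → (-13,17,7)
river: ρ → (7,25,-1)
river: ρ → (-1,25,7)
river: ρ → (7,17,-13)
river: ρ → (-13,9,11)
river: ρ → (11,13,-11)
river: ρ → (-11,9,13)
river: ρ → (13,17,-7)
river: ρ → (-7,25,1)
river: ρ → (1,25,-7)
river: ρ → (-7,17,13)
river: ρ → (13,9,-11)
river: ρ → (-11,13,11)
river: ρ → (11,9,-13)
ρ-cycle length = 14 (tail of 0 descent steps not counted)

14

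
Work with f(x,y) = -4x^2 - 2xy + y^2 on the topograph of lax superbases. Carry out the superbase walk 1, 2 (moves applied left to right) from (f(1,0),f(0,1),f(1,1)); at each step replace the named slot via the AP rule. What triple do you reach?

start (-4,1,-5) = (f(1,0),f(0,1),f(1,1))
replace slot 1: 2·(1+(-5)) − (-4) = -4 → (-4,1,-5)
replace slot 2: 2·((-4)+(-5)) − 1 = -19 → (-4,-19,-5)

-4,-19,-5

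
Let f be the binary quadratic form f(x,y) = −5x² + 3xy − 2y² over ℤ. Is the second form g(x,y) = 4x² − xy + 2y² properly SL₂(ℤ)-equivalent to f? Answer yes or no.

D₁ = -31, D₂ = -31
f is negative-definite; reduce −f:
−f: flip: (5,-3,2)→(2,3,5)
−f: translate: b→-1 (≡3 mod 4), so (2,3,5)→(2,-1,4)
−f: reduced (well bottom): (2,-1,4) with a≤c, −a<b≤a
flip sign back: reduced form of f is (-2,1,-4)
g: flip: (4,-1,2)→(2,1,4)
g: reduced (well bottom): (2,1,4) with a≤c, −a<b≤a
reduced forms (-2, 1, -4) vs (2, 1, 4) ⇒ inequivalent

no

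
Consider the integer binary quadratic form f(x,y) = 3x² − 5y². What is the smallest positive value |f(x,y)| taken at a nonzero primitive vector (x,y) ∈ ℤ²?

descent: ρ → (-5,0,3)
descent: ρ → (3,6,-2)  [lands on river]
river: ρ → (-2,6,3)
closes: descent 2, river 2
min |a| on river = 2

2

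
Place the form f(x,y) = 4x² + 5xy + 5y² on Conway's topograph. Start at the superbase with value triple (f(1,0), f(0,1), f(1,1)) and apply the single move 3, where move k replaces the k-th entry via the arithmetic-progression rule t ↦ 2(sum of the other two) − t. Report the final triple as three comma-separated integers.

start (4,5,14) = (f(1,0),f(0,1),f(1,1))
replace slot 3: 2·(4+5) − 14 = 4 → (4,5,4)

4,5,4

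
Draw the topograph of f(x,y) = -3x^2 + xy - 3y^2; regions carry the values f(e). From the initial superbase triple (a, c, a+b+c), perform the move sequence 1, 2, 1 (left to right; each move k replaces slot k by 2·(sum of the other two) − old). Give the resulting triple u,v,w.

start (-3,-3,-5) = (f(1,0),f(0,1),f(1,1))
replace slot 1: 2·((-3)+(-5)) − (-3) = -13 → (-13,-3,-5)
replace slot 2: 2·((-13)+(-5)) − (-3) = -33 → (-13,-33,-5)
replace slot 1: 2·((-33)+(-5)) − (-13) = -63 → (-63,-33,-5)

-63,-33,-5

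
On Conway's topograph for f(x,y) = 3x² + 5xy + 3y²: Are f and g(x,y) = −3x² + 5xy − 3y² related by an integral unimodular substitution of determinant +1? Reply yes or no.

D₁ = -11, D₂ = -11
f: translate: b→-1 (≡5 mod 6), so (3,5,3)→(3,-1,1)
f: flip: (3,-1,1)→(1,1,3)
f: reduced (well bottom): (1,1,3) with a≤c, −a<b≤a
g is negative-definite; reduce −g:
−g: translate: b→1 (≡-5 mod 6), so (3,-5,3)→(3,1,1)
−g: flip: (3,1,1)→(1,-1,3)
−g: translate: b→1 (≡-1 mod 2), so (1,-1,3)→(1,1,3)
−g: reduced (well bottom): (1,1,3) with a≤c, −a<b≤a
flip sign back: reduced form of g is (-1,-1,-3)
reduced forms (1, 1, 3) vs (-1, -1, -3) ⇒ inequivalent

no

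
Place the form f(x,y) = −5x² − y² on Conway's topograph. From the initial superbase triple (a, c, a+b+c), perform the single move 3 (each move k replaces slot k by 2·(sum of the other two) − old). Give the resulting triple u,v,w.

start (-5,-1,-6) = (f(1,0),f(0,1),f(1,1))
replace slot 3: 2·((-5)+(-1)) − (-6) = -6 → (-5,-1,-6)

-5,-1,-6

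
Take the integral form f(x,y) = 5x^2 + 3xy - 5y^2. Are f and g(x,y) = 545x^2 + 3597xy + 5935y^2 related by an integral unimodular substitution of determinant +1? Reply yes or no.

D₁ = 109, D₂ = 109
river cycle of f (length 14): (-5, 7, 3), (3, 5, -7), (-7, 9, 1), (1, 9, -7), (-7, 5, 3), (3, 7, -5), (-5, 3, 5), (5, 7, -3), (-3, 5, 7), (7, 9, -1), … (4 more)
river cycle of g (length 14): (5, 3, -5), (-5, 7, 3), (3, 5, -7), (-7, 9, 1), (1, 9, -7), (-7, 5, 3), (3, 7, -5), (-5, 3, 5), (5, 7, -3), (-3, 5, 7), … (4 more)
cycles coincide ⇒ equivalent

yes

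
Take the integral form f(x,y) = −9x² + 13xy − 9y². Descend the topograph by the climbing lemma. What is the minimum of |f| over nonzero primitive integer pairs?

translate: b→5 (≡-13 mod 18), so (9,-13,9)→(9,5,5)
flip: (9,5,5)→(5,-5,9)
translate: b→5 (≡-5 mod 10), so (5,-5,9)→(5,5,9)
reduced (well bottom): (5,5,9) with a≤c, −a<b≤a
well minimum |f| = |-5| = 5 (negative-definite)

5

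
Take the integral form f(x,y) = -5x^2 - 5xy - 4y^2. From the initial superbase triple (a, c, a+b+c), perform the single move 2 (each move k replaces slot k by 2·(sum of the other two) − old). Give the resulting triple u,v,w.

start (-5,-4,-14) = (f(1,0),f(0,1),f(1,1))
replace slot 2: 2·((-5)+(-14)) − (-4) = -34 → (-5,-34,-14)

-5,-34,-14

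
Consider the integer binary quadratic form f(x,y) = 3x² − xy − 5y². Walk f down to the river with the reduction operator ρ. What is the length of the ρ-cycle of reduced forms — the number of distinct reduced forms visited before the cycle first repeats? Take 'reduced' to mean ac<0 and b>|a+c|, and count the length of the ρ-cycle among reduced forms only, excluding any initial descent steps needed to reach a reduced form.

D = 61, ⌊√D⌋ = 7
descent: ρ → (-5,1,3)
descent: ρ → (3,5,-3)  [lands on river]
river: ρ → (-3,7,1)
river: ρ → (1,7,-3)
river: ρ → (-3,5,3)
river: ρ → (3,7,-1)
river: ρ → (-1,7,3)
ρ-cycle length = 6 (tail of 2 descent steps not counted)

6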